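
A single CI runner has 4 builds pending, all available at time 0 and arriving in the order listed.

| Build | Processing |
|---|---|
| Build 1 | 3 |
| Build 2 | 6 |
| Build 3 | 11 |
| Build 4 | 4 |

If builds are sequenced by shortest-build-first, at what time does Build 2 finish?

13

SPT (increasing processing time): Build 1 Build 4 Build 2 Build 3.
Build 1: 0→3
Build 4: 3→7
Build 2: 7→13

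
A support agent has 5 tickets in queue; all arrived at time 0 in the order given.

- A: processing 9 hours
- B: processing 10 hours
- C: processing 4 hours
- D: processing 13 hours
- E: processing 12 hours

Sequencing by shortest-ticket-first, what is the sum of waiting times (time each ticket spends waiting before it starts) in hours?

SPT (increasing processing time): C A B E D.
C: waits 0, runs 0→4
A: waits 4, runs 4→13
B: waits 13, runs 13→23
E: waits 23, runs 23→35
D: waits 35, runs 35→48
Sum = 0+4+13+23+35 = 75.

75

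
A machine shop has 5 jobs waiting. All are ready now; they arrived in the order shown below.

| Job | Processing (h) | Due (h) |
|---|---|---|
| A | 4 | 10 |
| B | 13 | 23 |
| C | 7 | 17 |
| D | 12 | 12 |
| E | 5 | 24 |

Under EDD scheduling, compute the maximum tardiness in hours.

EDD (increasing due date): A D C B E.
A: 0→4, due 10, tardiness 0
D: 4→16, due 12, tardiness 4
C: 16→23, due 17, tardiness 6
B: 23→36, due 23, tardiness 13
E: 36→41, due 24, tardiness 17
Maximum = 17.

17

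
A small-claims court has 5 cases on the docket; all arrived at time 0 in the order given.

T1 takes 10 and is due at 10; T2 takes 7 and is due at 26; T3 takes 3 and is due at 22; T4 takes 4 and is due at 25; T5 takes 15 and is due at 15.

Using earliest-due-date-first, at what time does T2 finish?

39

EDD (increasing due date): T1 T5 T3 T4 T2.
T1: 0→10
T5: 10→25
T3: 25→28
T4: 28→32
T2: 32→39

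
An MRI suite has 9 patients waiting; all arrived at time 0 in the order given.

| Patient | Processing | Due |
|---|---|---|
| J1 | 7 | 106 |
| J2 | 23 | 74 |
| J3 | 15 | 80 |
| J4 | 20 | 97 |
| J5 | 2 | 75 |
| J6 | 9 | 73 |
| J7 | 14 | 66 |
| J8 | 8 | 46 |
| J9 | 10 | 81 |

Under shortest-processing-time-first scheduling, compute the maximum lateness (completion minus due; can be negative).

34

SPT (increasing processing time): J5 J1 J8 J6 J9 J7 J3 J4 J2.
J5: 0→2, due 75, lateness -73
J1: 2→9, due 106, lateness -97
J8: 9→17, due 46, lateness -29
J6: 17→26, due 73, lateness -47
J9: 26→36, due 81, lateness -45
J7: 36→50, due 66, lateness -16
J3: 50→65, due 80, lateness -15
J4: 65→85, due 97, lateness -12
J2: 85→108, due 74, lateness 34
Maximum = 34.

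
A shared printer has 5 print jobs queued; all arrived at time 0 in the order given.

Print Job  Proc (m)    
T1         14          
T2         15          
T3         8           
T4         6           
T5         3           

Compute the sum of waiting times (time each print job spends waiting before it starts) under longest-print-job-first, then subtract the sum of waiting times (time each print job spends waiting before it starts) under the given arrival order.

1

LPT (decreasing processing time): T2 T1 T3 T4 T5.
T2: waits 0, runs 0→15
T1: waits 15, runs 15→29
T3: waits 29, runs 29→37
T4: waits 37, runs 37→43
T5: waits 43, runs 43→46
Sum = 0+15+29+37+43 = 124.
FIFO (arrival order): T1 T2 T3 T4 T5.
T1: waits 0, runs 0→14
T2: waits 14, runs 14→29
T3: waits 29, runs 29→37
T4: waits 37, runs 37→43
T5: waits 43, runs 43→46
Sum = 0+14+29+37+43 = 123.
Difference = 124 − 123 = 1.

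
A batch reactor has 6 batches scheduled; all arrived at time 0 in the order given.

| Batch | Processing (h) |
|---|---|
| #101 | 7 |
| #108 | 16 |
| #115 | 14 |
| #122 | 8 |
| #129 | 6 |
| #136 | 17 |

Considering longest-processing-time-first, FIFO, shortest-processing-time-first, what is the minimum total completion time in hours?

194

LPT (decreasing processing time): #136 #108 #115 #122 #101 #129.
#136: 0→17
#108: 17→33
#115: 33→47
#122: 47→55
#101: 55→62
#129: 62→68
Sum = 17+33+47+55+62+68 = 282.
FIFO (arrival order): #101 #108 #115 #122 #129 #136.
#101: 0→7
#108: 7→23
#115: 23→37
#122: 37→45
#129: 45→51
#136: 51→68
Sum = 7+23+37+45+51+68 = 231.
SPT (increasing processing time): #129 #101 #122 #115 #108 #136.
#129: 0→6
#101: 6→13
#122: 13→21
#115: 21→35
#108: 35→51
#136: 51→68
Sum = 6+13+21+35+51+68 = 194.
LPT 282, FIFO 231, SPT 194 → minimum 194.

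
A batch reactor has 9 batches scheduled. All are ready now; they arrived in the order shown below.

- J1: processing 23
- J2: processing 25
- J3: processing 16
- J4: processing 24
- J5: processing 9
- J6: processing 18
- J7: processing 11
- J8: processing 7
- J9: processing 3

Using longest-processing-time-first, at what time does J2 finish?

25

LPT (decreasing processing time): J2 J4 J1 J6 J3 J7 J5 J8 J9.
J2: 0→25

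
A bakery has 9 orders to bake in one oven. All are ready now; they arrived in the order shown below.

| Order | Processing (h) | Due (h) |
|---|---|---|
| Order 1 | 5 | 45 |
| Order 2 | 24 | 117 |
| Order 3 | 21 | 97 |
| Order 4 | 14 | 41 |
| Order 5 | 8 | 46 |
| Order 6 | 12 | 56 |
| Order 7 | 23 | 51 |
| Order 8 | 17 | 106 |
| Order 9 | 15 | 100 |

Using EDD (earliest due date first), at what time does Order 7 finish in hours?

EDD (increasing due date): Order 4 Order 1 Order 5 Order 7 Order 6 Order 3 Order 9 Order 8 Order 2.
Order 4: 0→14
Order 1: 14→19
Order 5: 19→27
Order 7: 27→50

50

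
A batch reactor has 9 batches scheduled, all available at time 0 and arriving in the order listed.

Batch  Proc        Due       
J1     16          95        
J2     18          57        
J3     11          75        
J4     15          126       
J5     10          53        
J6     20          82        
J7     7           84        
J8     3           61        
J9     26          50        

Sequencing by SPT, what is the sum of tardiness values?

SPT (increasing processing time): J8 J7 J5 J3 J4 J1 J2 J6 J9.
J8: 0→3, due 61, tardiness 0
J7: 3→10, due 84, tardiness 0
J5: 10→20, due 53, tardiness 0
J3: 20→31, due 75, tardiness 0
J4: 31→46, due 126, tardiness 0
J1: 46→62, due 95, tardiness 0
J2: 62→80, due 57, tardiness 23
J6: 80→100, due 82, tardiness 18
J9: 100→126, due 50, tardiness 76
Sum = 0+0+0+0+0+0+23+18+76 = 117.

117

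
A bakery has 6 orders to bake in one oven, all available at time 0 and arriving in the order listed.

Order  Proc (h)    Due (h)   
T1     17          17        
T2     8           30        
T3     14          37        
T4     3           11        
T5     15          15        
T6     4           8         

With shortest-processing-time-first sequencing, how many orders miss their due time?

2

SPT (increasing processing time): T4 T6 T2 T3 T5 T1.
T4: 0→3, due 11, tardiness 0
T6: 3→7, due 8, tardiness 0
T2: 7→15, due 30, tardiness 0
T3: 15→29, due 37, tardiness 0
T5: 29→44, due 15, tardiness 29
T1: 44→61, due 17, tardiness 44
Late orders: 2.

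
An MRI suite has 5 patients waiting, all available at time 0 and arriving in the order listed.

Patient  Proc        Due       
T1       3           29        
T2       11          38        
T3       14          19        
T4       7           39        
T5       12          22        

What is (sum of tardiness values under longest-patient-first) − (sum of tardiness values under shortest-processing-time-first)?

LPT (decreasing processing time): T3 T5 T2 T4 T1.
T3: 0→14, due 19, tardiness 0
T5: 14→26, due 22, tardiness 4
T2: 26→37, due 38, tardiness 0
T4: 37→44, due 39, tardiness 5
T1: 44→47, due 29, tardiness 18
Sum = 0+4+0+5+18 = 27.
SPT (increasing processing time): T1 T4 T2 T5 T3.
T1: 0→3, due 29, tardiness 0
T4: 3→10, due 39, tardiness 0
T2: 10→21, due 38, tardiness 0
T5: 21→33, due 22, tardiness 11
T3: 33→47, due 19, tardiness 28
Sum = 0+0+0+11+28 = 39.
Difference = 27 − 39 = -12.

-12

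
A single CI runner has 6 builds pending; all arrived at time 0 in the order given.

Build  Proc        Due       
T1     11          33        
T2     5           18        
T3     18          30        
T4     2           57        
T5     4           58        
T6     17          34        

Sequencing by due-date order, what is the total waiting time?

166

EDD (increasing due date): T2 T3 T1 T6 T4 T5.
T2: waits 0, runs 0→5
T3: waits 5, runs 5→23
T1: waits 23, runs 23→34
T6: waits 34, runs 34→51
T4: waits 51, runs 51→53
T5: waits 53, runs 53→57
Sum = 0+5+23+34+51+53 = 166.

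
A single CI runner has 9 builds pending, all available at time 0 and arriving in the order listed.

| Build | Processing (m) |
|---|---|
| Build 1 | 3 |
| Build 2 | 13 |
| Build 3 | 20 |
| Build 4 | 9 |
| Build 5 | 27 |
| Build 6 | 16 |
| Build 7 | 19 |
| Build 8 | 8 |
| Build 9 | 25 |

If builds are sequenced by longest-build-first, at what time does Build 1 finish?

140

LPT (decreasing processing time): Build 5 Build 9 Build 3 Build 7 Build 6 Build 2 Build 4 Build 8 Build 1.
Build 5: 0→27
Build 9: 27→52
Build 3: 52→72
Build 7: 72→91
Build 6: 91→107
Build 2: 107→120
Build 4: 120→129
Build 8: 129→137
Build 1: 137→140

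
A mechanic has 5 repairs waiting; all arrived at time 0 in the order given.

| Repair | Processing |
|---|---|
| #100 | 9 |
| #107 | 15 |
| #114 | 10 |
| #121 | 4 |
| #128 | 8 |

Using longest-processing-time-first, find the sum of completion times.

LPT (decreasing processing time): #107 #114 #100 #128 #121.
#107: 0→15
#114: 15→25
#100: 25→34
#128: 34→42
#121: 42→46
Sum = 15+25+34+42+46 = 162.

162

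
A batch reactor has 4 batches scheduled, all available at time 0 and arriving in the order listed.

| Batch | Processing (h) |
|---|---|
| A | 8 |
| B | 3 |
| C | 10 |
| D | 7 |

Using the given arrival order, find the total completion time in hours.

FIFO (arrival order): A B C D.
A: 0→8
B: 8→11
C: 11→21
D: 21→28
Sum = 8+11+21+28 = 68.

68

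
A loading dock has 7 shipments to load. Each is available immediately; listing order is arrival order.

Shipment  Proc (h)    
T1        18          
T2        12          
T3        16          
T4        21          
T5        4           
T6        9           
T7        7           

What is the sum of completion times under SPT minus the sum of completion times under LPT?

SPT (increasing processing time): T5 T7 T6 T2 T3 T1 T4.
T5: 0→4
T7: 4→11
T6: 11→20
T2: 20→32
T3: 32→48
T1: 48→66
T4: 66→87
Sum = 4+11+20+32+48+66+87 = 268.
LPT (decreasing processing time): T4 T1 T3 T2 T6 T7 T5.
T4: 0→21
T1: 21→39
T3: 39→55
T2: 55→67
T6: 67→76
T7: 76→83
T5: 83→87
Sum = 21+39+55+67+76+83+87 = 428.
Difference = 268 − 428 = -160.

-160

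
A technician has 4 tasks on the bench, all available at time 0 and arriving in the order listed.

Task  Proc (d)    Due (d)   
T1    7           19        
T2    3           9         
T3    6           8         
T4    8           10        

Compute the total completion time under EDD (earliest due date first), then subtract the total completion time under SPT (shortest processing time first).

EDD (increasing due date): T3 T2 T4 T1.
T3: 0→6
T2: 6→9
T4: 9→17
T1: 17→24
Sum = 6+9+17+24 = 56.
SPT (increasing processing time): T2 T3 T1 T4.
T2: 0→3
T3: 3→9
T1: 9→16
T4: 16→24
Sum = 3+9+16+24 = 52.
Difference = 56 − 52 = 4.

4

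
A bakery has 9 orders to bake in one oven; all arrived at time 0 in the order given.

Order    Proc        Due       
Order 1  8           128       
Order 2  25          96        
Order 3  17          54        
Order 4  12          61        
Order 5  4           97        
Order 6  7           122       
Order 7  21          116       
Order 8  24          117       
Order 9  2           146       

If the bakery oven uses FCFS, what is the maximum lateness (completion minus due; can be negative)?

1

FIFO (arrival order): Order 1 Order 2 Order 3 Order 4 Order 5 Order 6 Order 7 Order 8 Order 9.
Order 1: 0→8, due 128, lateness -120
Order 2: 8→33, due 96, lateness -63
Order 3: 33→50, due 54, lateness -4
Order 4: 50→62, due 61, lateness 1
Order 5: 62→66, due 97, lateness -31
Order 6: 66→73, due 122, lateness -49
Order 7: 73→94, due 116, lateness -22
Order 8: 94→118, due 117, lateness 1
Order 9: 118→120, due 146, lateness -26
Maximum = 1.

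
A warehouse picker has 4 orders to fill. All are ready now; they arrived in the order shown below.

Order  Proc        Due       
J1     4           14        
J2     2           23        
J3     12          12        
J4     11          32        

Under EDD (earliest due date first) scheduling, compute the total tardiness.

EDD (increasing due date): J3 J1 J2 J4.
J3: 0→12, due 12, tardiness 0
J1: 12→16, due 14, tardiness 2
J2: 16→18, due 23, tardiness 0
J4: 18→29, due 32, tardiness 0
Sum = 0+2+0+0 = 2.

2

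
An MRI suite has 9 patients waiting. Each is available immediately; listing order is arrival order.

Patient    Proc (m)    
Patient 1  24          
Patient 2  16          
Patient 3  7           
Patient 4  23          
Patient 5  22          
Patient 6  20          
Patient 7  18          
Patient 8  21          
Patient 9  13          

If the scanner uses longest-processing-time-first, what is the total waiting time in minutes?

769

LPT (decreasing processing time): Patient 1 Patient 4 Patient 5 Patient 8 Patient 6 Patient 7 Patient 2 Patient 9 Patient 3.
Patient 1: waits 0, runs 0→24
Patient 4: waits 24, runs 24→47
Patient 5: waits 47, runs 47→69
Patient 8: waits 69, runs 69→90
Patient 6: waits 90, runs 90→110
Patient 7: waits 110, runs 110→128
Patient 2: waits 128, runs 128→144
Patient 9: waits 144, runs 144→157
Patient 3: waits 157, runs 157→164
Sum = 0+24+47+69+90+110+128+144+157 = 769.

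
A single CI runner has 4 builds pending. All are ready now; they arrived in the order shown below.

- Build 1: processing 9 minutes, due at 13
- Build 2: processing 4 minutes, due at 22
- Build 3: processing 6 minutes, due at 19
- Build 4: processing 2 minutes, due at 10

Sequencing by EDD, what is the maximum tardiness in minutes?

0

EDD (increasing due date): Build 4 Build 1 Build 3 Build 2.
Build 4: 0→2, due 10, tardiness 0
Build 1: 2→11, due 13, tardiness 0
Build 3: 11→17, due 19, tardiness 0
Build 2: 17→21, due 22, tardiness 0
Maximum = 0.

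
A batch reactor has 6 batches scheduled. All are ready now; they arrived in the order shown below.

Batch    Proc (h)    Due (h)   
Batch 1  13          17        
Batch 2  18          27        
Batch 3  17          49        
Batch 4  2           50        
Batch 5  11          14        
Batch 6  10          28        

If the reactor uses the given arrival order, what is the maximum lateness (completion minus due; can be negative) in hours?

47

FIFO (arrival order): Batch 1 Batch 2 Batch 3 Batch 4 Batch 5 Batch 6.
Batch 1: 0→13, due 17, lateness -4
Batch 2: 13→31, due 27, lateness 4
Batch 3: 31→48, due 49, lateness -1
Batch 4: 48→50, due 50, lateness 0
Batch 5: 50→61, due 14, lateness 47
Batch 6: 61→71, due 28, lateness 43
Maximum = 47.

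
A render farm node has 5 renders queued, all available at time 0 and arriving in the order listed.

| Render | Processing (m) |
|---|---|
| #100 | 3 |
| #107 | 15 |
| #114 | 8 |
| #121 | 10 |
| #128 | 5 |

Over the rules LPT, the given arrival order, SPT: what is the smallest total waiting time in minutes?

53

LPT (decreasing processing time): #107 #121 #114 #128 #100.
#107: waits 0, runs 0→15
#121: waits 15, runs 15→25
#114: waits 25, runs 25→33
#128: waits 33, runs 33→38
#100: waits 38, runs 38→41
Sum = 0+15+25+33+38 = 111.
FIFO (arrival order): #100 #107 #114 #121 #128.
#100: waits 0, runs 0→3
#107: waits 3, runs 3→18
#114: waits 18, runs 18→26
#121: waits 26, runs 26→36
#128: waits 36, runs 36→41
Sum = 0+3+18+26+36 = 83.
SPT (increasing processing time): #100 #128 #114 #121 #107.
#100: waits 0, runs 0→3
#128: waits 3, runs 3→8
#114: waits 8, runs 8→16
#121: waits 16, runs 16→26
#107: waits 26, runs 26→41
Sum = 0+3+8+16+26 = 53.
LPT 111, FIFO 83, SPT 53 → minimum 53.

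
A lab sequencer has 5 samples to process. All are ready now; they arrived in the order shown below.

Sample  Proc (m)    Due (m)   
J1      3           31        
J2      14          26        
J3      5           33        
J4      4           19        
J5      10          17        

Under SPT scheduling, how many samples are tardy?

SPT (increasing processing time): J1 J4 J3 J5 J2.
J1: 0→3, due 31, tardiness 0
J4: 3→7, due 19, tardiness 0
J3: 7→12, due 33, tardiness 0
J5: 12→22, due 17, tardiness 5
J2: 22→36, due 26, tardiness 10
Late samples: 2.

2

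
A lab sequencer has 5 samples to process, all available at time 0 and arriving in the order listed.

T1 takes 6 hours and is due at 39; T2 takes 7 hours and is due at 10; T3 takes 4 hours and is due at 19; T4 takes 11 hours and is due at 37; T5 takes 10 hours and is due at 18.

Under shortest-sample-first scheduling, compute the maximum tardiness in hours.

9

SPT (increasing processing time): T3 T1 T2 T5 T4.
T3: 0→4, due 19, tardiness 0
T1: 4→10, due 39, tardiness 0
T2: 10→17, due 10, tardiness 7
T5: 17→27, due 18, tardiness 9
T4: 27→38, due 37, tardiness 1
Maximum = 9.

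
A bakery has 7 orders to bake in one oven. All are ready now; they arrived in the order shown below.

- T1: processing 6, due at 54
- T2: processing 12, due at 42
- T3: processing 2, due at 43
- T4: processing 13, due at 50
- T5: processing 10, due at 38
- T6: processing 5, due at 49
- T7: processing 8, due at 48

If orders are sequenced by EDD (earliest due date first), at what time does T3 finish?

EDD (increasing due date): T5 T2 T3 T7 T6 T4 T1.
T5: 0→10
T2: 10→22
T3: 22→24

24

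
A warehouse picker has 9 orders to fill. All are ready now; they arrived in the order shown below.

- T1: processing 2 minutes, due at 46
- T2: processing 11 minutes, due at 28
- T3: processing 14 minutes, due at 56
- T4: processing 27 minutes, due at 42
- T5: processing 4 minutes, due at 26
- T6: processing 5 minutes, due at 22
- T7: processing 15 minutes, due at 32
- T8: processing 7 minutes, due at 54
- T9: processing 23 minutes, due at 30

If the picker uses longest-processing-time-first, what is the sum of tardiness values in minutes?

403

LPT (decreasing processing time): T4 T9 T7 T3 T2 T8 T6 T5 T1.
T4: 0→27, due 42, tardiness 0
T9: 27→50, due 30, tardiness 20
T7: 50→65, due 32, tardiness 33
T3: 65→79, due 56, tardiness 23
T2: 79→90, due 28, tardiness 62
T8: 90→97, due 54, tardiness 43
T6: 97→102, due 22, tardiness 80
T5: 102→106, due 26, tardiness 80
T1: 106→108, due 46, tardiness 62
Sum = 0+20+33+23+62+43+80+80+62 = 403.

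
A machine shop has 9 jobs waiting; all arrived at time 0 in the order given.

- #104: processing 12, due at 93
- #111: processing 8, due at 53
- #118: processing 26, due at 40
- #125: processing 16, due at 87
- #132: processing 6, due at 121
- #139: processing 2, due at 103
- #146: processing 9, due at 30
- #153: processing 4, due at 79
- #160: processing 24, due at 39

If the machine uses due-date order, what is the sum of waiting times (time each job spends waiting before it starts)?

526

EDD (increasing due date): #146 #160 #118 #111 #153 #125 #104 #139 #132.
#146: waits 0, runs 0→9
#160: waits 9, runs 9→33
#118: waits 33, runs 33→59
#111: waits 59, runs 59→67
#153: waits 67, runs 67→71
#125: waits 71, runs 71→87
#104: waits 87, runs 87→99
#139: waits 99, runs 99→101
#132: waits 101, runs 101→107
Sum = 0+9+33+59+67+71+87+99+101 = 526.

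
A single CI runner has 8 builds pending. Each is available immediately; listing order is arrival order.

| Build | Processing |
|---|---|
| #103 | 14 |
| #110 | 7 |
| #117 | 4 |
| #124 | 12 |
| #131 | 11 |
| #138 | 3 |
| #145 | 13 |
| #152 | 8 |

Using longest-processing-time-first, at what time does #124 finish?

39

LPT (decreasing processing time): #103 #145 #124 #131 #152 #110 #117 #138.
#103: 0→14
#145: 14→27
#124: 27→39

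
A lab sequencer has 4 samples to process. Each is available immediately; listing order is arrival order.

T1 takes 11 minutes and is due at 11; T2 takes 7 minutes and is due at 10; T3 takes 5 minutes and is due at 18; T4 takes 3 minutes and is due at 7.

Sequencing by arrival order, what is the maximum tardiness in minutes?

19

FIFO (arrival order): T1 T2 T3 T4.
T1: 0→11, due 11, tardiness 0
T2: 11→18, due 10, tardiness 8
T3: 18→23, due 18, tardiness 5
T4: 23→26, due 7, tardiness 19
Maximum = 19.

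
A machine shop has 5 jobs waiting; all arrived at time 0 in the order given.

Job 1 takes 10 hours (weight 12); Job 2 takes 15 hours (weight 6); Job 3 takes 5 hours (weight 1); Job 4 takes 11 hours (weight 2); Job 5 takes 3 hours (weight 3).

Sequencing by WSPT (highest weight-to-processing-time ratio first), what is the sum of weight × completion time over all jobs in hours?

WSPT (decreasing weight/processing-time ratio): Job 1 Job 5 Job 2 Job 3 Job 4.
Job 1: finishes 10, weight 12, w·C = 120
Job 5: finishes 13, weight 3, w·C = 39
Job 2: finishes 28, weight 6, w·C = 168
Job 3: finishes 33, weight 1, w·C = 33
Job 4: finishes 44, weight 2, w·C = 88
Sum = 120+39+168+33+88 = 448.

448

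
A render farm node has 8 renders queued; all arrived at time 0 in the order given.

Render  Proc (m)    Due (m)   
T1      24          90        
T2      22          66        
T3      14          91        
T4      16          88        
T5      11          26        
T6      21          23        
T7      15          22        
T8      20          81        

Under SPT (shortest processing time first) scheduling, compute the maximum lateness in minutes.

74

SPT (increasing processing time): T5 T3 T7 T4 T8 T6 T2 T1.
T5: 0→11, due 26, lateness -15
T3: 11→25, due 91, lateness -66
T7: 25→40, due 22, lateness 18
T4: 40→56, due 88, lateness -32
T8: 56→76, due 81, lateness -5
T6: 76→97, due 23, lateness 74
T2: 97→119, due 66, lateness 53
T1: 119→143, due 90, lateness 53
Maximum = 74.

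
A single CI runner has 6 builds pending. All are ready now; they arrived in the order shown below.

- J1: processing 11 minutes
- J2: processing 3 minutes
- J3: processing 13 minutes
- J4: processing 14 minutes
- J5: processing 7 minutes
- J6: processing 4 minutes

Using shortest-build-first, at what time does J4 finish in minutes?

SPT (increasing processing time): J2 J6 J5 J1 J3 J4.
J2: 0→3
J6: 3→7
J5: 7→14
J1: 14→25
J3: 25→38
J4: 38→52

52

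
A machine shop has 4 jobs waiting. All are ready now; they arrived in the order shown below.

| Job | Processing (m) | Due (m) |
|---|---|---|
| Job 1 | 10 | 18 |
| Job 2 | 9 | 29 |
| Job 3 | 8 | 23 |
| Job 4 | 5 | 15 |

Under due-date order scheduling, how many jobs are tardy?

1

EDD (increasing due date): Job 4 Job 1 Job 3 Job 2.
Job 4: 0→5, due 15, tardiness 0
Job 1: 5→15, due 18, tardiness 0
Job 3: 15→23, due 23, tardiness 0
Job 2: 23→32, due 29, tardiness 3
Late jobs: 1.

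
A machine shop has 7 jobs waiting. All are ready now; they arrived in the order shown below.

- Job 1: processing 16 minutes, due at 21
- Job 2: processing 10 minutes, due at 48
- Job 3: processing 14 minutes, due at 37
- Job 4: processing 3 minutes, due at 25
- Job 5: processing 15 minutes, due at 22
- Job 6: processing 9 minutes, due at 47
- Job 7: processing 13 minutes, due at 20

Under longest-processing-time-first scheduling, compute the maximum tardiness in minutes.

55

LPT (decreasing processing time): Job 1 Job 5 Job 3 Job 7 Job 2 Job 6 Job 4.
Job 1: 0→16, due 21, tardiness 0
Job 5: 16→31, due 22, tardiness 9
Job 3: 31→45, due 37, tardiness 8
Job 7: 45→58, due 20, tardiness 38
Job 2: 58→68, due 48, tardiness 20
Job 6: 68→77, due 47, tardiness 30
Job 4: 77→80, due 25, tardiness 55
Maximum = 55.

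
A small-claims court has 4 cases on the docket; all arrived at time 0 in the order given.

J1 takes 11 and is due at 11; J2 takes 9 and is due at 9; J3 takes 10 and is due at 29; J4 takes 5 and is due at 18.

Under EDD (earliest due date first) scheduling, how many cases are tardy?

EDD (increasing due date): J2 J1 J4 J3.
J2: 0→9, due 9, tardiness 0
J1: 9→20, due 11, tardiness 9
J4: 20→25, due 18, tardiness 7
J3: 25→35, due 29, tardiness 6
Late cases: 3.

3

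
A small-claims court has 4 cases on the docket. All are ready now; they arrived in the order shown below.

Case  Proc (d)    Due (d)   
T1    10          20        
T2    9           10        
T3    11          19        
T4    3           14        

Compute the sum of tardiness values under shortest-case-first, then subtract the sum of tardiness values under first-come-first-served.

SPT (increasing processing time): T4 T2 T1 T3.
T4: 0→3, due 14, tardiness 0
T2: 3→12, due 10, tardiness 2
T1: 12→22, due 20, tardiness 2
T3: 22→33, due 19, tardiness 14
Sum = 0+2+2+14 = 18.
FIFO (arrival order): T1 T2 T3 T4.
T1: 0→10, due 20, tardiness 0
T2: 10→19, due 10, tardiness 9
T3: 19→30, due 19, tardiness 11
T4: 30→33, due 14, tardiness 19
Sum = 0+9+11+19 = 39.
Difference = 18 − 39 = -21.

-21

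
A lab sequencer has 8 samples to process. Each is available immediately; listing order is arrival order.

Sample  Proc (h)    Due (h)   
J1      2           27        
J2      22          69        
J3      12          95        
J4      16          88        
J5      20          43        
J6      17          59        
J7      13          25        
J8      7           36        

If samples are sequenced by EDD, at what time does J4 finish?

EDD (increasing due date): J7 J1 J8 J5 J6 J2 J4 J3.
J7: 0→13
J1: 13→15
J8: 15→22
J5: 22→42
J6: 42→59
J2: 59→81
J4: 81→97

97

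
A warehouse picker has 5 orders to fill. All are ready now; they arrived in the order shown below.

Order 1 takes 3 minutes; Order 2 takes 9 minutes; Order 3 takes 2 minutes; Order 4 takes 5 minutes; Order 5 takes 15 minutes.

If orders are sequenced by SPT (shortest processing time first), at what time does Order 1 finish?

5

SPT (increasing processing time): Order 3 Order 1 Order 4 Order 2 Order 5.
Order 3: 0→2
Order 1: 2→5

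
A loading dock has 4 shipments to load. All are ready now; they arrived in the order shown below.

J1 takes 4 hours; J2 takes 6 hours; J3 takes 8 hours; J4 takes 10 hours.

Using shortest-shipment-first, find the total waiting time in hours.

SPT (increasing processing time): J1 J2 J3 J4.
J1: waits 0, runs 0→4
J2: waits 4, runs 4→10
J3: waits 10, runs 10→18
J4: waits 18, runs 18→28
Sum = 0+4+10+18 = 32.

32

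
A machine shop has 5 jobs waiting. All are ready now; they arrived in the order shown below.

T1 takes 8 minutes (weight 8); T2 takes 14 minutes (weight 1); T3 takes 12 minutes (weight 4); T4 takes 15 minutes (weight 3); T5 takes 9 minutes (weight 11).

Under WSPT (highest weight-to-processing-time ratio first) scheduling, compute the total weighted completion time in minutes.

541

WSPT (decreasing weight/processing-time ratio): T5 T1 T3 T4 T2.
T5: finishes 9, weight 11, w·C = 99
T1: finishes 17, weight 8, w·C = 136
T3: finishes 29, weight 4, w·C = 116
T4: finishes 44, weight 3, w·C = 132
T2: finishes 58, weight 1, w·C = 58
Sum = 99+136+116+132+58 = 541.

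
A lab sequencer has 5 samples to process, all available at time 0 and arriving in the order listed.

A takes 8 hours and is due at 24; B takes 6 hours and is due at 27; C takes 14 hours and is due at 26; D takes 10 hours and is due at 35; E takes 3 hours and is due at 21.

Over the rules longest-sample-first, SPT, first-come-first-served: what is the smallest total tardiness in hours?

LPT (decreasing processing time): C D A B E.
C: 0→14, due 26, tardiness 0
D: 14→24, due 35, tardiness 0
A: 24→32, due 24, tardiness 8
B: 32→38, due 27, tardiness 11
E: 38→41, due 21, tardiness 20
Sum = 0+0+8+11+20 = 39.
SPT (increasing processing time): E B A D C.
E: 0→3, due 21, tardiness 0
B: 3→9, due 27, tardiness 0
A: 9→17, due 24, tardiness 0
D: 17→27, due 35, tardiness 0
C: 27→41, due 26, tardiness 15
Sum = 0+0+0+0+15 = 15.
FIFO (arrival order): A B C D E.
A: 0→8, due 24, tardiness 0
B: 8→14, due 27, tardiness 0
C: 14→28, due 26, tardiness 2
D: 28→38, due 35, tardiness 3
E: 38→41, due 21, tardiness 20
Sum = 0+0+2+3+20 = 25.
LPT 39, SPT 15, FIFO 25 → minimum 15.

15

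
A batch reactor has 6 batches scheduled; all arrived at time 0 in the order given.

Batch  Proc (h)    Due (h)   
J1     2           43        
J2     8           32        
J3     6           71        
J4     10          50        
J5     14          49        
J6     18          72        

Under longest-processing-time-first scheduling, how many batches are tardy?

2

LPT (decreasing processing time): J6 J5 J4 J2 J3 J1.
J6: 0→18, due 72, tardiness 0
J5: 18→32, due 49, tardiness 0
J4: 32→42, due 50, tardiness 0
J2: 42→50, due 32, tardiness 18
J3: 50→56, due 71, tardiness 0
J1: 56→58, due 43, tardiness 15
Late batches: 2.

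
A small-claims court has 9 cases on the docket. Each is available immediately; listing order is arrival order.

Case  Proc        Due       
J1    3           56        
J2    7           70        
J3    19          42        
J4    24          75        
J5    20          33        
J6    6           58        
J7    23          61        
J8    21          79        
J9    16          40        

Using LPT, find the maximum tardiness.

83

LPT (decreasing processing time): J4 J7 J8 J5 J3 J9 J2 J6 J1.
J4: 0→24, due 75, tardiness 0
J7: 24→47, due 61, tardiness 0
J8: 47→68, due 79, tardiness 0
J5: 68→88, due 33, tardiness 55
J3: 88→107, due 42, tardiness 65
J9: 107→123, due 40, tardiness 83
J2: 123→130, due 70, tardiness 60
J6: 130→136, due 58, tardiness 78
J1: 136→139, due 56, tardiness 83
Maximum = 83.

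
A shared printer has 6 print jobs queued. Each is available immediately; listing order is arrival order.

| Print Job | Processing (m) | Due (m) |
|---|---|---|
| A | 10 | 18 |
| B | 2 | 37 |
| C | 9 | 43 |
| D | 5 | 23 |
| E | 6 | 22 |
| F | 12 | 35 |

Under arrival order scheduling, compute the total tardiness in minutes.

22

FIFO (arrival order): A B C D E F.
A: 0→10, due 18, tardiness 0
B: 10→12, due 37, tardiness 0
C: 12→21, due 43, tardiness 0
D: 21→26, due 23, tardiness 3
E: 26→32, due 22, tardiness 10
F: 32→44, due 35, tardiness 9
Sum = 0+0+0+3+10+9 = 22.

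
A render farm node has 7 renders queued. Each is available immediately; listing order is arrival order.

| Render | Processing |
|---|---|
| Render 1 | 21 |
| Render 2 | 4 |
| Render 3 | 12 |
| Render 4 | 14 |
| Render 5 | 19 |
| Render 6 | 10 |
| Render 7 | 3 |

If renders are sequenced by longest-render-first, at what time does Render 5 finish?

LPT (decreasing processing time): Render 1 Render 5 Render 4 Render 3 Render 6 Render 2 Render 7.
Render 1: 0→21
Render 5: 21→40

40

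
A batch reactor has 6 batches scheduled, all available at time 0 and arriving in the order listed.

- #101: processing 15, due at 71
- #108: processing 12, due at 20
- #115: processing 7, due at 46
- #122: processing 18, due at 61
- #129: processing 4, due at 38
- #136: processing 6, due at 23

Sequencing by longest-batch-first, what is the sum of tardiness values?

LPT (decreasing processing time): #122 #101 #108 #115 #136 #129.
#122: 0→18, due 61, tardiness 0
#101: 18→33, due 71, tardiness 0
#108: 33→45, due 20, tardiness 25
#115: 45→52, due 46, tardiness 6
#136: 52→58, due 23, tardiness 35
#129: 58→62, due 38, tardiness 24
Sum = 0+0+25+6+35+24 = 90.

90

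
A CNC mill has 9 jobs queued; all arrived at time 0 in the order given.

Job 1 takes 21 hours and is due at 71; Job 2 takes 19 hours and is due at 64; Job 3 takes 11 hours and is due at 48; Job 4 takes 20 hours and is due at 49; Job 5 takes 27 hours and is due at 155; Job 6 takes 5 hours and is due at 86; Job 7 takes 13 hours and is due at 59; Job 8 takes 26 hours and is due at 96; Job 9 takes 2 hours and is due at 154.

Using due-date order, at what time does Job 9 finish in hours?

117

EDD (increasing due date): Job 3 Job 4 Job 7 Job 2 Job 1 Job 6 Job 8 Job 9 Job 5.
Job 3: 0→11
Job 4: 11→31
Job 7: 31→44
Job 2: 44→63
Job 1: 63→84
Job 6: 84→89
Job 8: 89→115
Job 9: 115→117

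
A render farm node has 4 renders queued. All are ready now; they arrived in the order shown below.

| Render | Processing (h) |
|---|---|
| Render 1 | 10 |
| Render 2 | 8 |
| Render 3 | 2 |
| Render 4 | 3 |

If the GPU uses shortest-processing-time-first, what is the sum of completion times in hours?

SPT (increasing processing time): Render 3 Render 4 Render 2 Render 1.
Render 3: 0→2
Render 4: 2→5
Render 2: 5→13
Render 1: 13→23
Sum = 2+5+13+23 = 43.

43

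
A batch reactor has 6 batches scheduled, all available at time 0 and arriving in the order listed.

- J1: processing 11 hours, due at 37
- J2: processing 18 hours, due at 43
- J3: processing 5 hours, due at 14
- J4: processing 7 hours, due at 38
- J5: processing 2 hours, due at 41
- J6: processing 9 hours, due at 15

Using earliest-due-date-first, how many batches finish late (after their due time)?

EDD (increasing due date): J3 J6 J1 J4 J5 J2.
J3: 0→5, due 14, tardiness 0
J6: 5→14, due 15, tardiness 0
J1: 14→25, due 37, tardiness 0
J4: 25→32, due 38, tardiness 0
J5: 32→34, due 41, tardiness 0
J2: 34→52, due 43, tardiness 9
Late batches: 1.

1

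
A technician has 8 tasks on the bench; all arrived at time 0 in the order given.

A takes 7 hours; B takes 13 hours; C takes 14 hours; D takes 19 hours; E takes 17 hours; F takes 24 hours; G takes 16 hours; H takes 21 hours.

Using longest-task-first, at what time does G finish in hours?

LPT (decreasing processing time): F H D E G C B A.
F: 0→24
H: 24→45
D: 45→64
E: 64→81
G: 81→97

97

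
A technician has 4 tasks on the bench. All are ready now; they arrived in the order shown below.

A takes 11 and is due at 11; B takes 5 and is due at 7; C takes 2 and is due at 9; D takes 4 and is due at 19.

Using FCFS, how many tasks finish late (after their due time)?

FIFO (arrival order): A B C D.
A: 0→11, due 11, tardiness 0
B: 11→16, due 7, tardiness 9
C: 16→18, due 9, tardiness 9
D: 18→22, due 19, tardiness 3
Late tasks: 3.

3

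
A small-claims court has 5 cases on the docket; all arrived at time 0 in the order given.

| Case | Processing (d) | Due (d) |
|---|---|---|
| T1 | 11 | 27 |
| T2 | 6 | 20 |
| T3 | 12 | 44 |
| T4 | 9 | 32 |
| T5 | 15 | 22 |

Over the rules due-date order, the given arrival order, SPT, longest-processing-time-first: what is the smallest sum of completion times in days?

138

EDD (increasing due date): T2 T5 T1 T4 T3.
T2: 0→6
T5: 6→21
T1: 21→32
T4: 32→41
T3: 41→53
Sum = 6+21+32+41+53 = 153.
FIFO (arrival order): T1 T2 T3 T4 T5.
T1: 0→11
T2: 11→17
T3: 17→29
T4: 29→38
T5: 38→53
Sum = 11+17+29+38+53 = 148.
SPT (increasing processing time): T2 T4 T1 T3 T5.
T2: 0→6
T4: 6→15
T1: 15→26
T3: 26→38
T5: 38→53
Sum = 6+15+26+38+53 = 138.
LPT (decreasing processing time): T5 T3 T1 T4 T2.
T5: 0→15
T3: 15→27
T1: 27→38
T4: 38→47
T2: 47→53
Sum = 15+27+38+47+53 = 180.
EDD 153, FIFO 148, SPT 138, LPT 180 → minimum 138.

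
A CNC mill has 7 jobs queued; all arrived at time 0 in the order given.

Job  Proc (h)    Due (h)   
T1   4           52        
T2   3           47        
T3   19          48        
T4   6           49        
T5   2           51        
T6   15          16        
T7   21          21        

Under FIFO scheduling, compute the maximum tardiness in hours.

FIFO (arrival order): T1 T2 T3 T4 T5 T6 T7.
T1: 0→4, due 52, tardiness 0
T2: 4→7, due 47, tardiness 0
T3: 7→26, due 48, tardiness 0
T4: 26→32, due 49, tardiness 0
T5: 32→34, due 51, tardiness 0
T6: 34→49, due 16, tardiness 33
T7: 49→70, due 21, tardiness 49
Maximum = 49.

49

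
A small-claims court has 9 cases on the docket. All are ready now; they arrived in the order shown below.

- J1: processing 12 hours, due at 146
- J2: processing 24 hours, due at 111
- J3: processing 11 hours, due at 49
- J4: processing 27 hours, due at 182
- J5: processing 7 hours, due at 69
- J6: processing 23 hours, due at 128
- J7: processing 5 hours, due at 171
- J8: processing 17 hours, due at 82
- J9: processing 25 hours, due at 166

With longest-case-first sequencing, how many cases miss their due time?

3

LPT (decreasing processing time): J4 J9 J2 J6 J8 J1 J3 J5 J7.
J4: 0→27, due 182, tardiness 0
J9: 27→52, due 166, tardiness 0
J2: 52→76, due 111, tardiness 0
J6: 76→99, due 128, tardiness 0
J8: 99→116, due 82, tardiness 34
J1: 116→128, due 146, tardiness 0
J3: 128→139, due 49, tardiness 90
J5: 139→146, due 69, tardiness 77
J7: 146→151, due 171, tardiness 0
Late cases: 3.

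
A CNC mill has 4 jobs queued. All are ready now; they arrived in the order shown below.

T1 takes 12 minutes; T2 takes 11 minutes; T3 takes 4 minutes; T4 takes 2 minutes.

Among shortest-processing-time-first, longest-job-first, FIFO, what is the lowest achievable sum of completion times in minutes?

54

SPT (increasing processing time): T4 T3 T2 T1.
T4: 0→2
T3: 2→6
T2: 6→17
T1: 17→29
Sum = 2+6+17+29 = 54.
LPT (decreasing processing time): T1 T2 T3 T4.
T1: 0→12
T2: 12→23
T3: 23→27
T4: 27→29
Sum = 12+23+27+29 = 91.
FIFO (arrival order): T1 T2 T3 T4.
T1: 0→12
T2: 12→23
T3: 23→27
T4: 27→29
Sum = 12+23+27+29 = 91.
SPT 54, LPT 91, FIFO 91 → minimum 54.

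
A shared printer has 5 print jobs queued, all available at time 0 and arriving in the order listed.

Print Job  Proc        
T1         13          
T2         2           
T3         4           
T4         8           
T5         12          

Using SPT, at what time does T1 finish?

SPT (increasing processing time): T2 T3 T4 T5 T1.
T2: 0→2
T3: 2→6
T4: 6→14
T5: 14→26
T1: 26→39

39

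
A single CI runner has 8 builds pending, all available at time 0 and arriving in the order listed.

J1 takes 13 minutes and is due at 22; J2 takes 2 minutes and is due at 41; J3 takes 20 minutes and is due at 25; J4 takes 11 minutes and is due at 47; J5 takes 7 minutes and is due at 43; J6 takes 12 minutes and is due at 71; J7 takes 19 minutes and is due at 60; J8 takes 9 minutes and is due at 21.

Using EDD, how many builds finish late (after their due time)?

6

EDD (increasing due date): J8 J1 J3 J2 J5 J4 J7 J6.
J8: 0→9, due 21, tardiness 0
J1: 9→22, due 22, tardiness 0
J3: 22→42, due 25, tardiness 17
J2: 42→44, due 41, tardiness 3
J5: 44→51, due 43, tardiness 8
J4: 51→62, due 47, tardiness 15
J7: 62→81, due 60, tardiness 21
J6: 81→93, due 71, tardiness 22
Late builds: 6.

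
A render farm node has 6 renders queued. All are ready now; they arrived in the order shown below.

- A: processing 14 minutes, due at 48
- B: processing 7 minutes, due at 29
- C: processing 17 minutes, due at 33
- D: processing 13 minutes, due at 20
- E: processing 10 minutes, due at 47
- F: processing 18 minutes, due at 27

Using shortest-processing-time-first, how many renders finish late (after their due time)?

3

SPT (increasing processing time): B E D A C F.
B: 0→7, due 29, tardiness 0
E: 7→17, due 47, tardiness 0
D: 17→30, due 20, tardiness 10
A: 30→44, due 48, tardiness 0
C: 44→61, due 33, tardiness 28
F: 61→79, due 27, tardiness 52
Late renders: 3.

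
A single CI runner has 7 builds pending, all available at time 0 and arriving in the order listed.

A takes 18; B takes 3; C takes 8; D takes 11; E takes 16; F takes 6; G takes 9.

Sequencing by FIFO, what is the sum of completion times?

297

FIFO (arrival order): A B C D E F G.
A: 0→18
B: 18→21
C: 21→29
D: 29→40
E: 40→56
F: 56→62
G: 62→71
Sum = 18+21+29+40+56+62+71 = 297.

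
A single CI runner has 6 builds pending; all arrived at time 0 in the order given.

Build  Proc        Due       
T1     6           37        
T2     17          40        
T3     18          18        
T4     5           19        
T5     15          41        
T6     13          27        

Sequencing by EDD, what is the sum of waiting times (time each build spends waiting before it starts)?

EDD (increasing due date): T3 T4 T6 T1 T2 T5.
T3: waits 0, runs 0→18
T4: waits 18, runs 18→23
T6: waits 23, runs 23→36
T1: waits 36, runs 36→42
T2: waits 42, runs 42→59
T5: waits 59, runs 59→74
Sum = 0+18+23+36+42+59 = 178.

178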